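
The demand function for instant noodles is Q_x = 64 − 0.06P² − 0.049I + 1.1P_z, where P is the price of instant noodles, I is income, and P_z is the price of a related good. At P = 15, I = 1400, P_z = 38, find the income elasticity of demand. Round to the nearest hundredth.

Evaluating quantity at (P, I, P_z) gives Q_x = 64 − 0.06(15)² − 0.049(1400) + 1.1(38) = 64 − 13.5 − 68.6 + 41.8 = 23.7.
∂Q_x/∂I = −0.049, so E_I = -0.049·(1400/23.7) ≈ -2.89.
E_I < 0: inferior good.

-2.89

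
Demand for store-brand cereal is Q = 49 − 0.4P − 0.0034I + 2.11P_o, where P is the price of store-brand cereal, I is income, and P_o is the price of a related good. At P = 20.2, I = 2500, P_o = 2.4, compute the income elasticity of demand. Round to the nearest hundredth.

-0.23

Q = 49 − 0.4(20.2) − 0.0034(2500) + 2.11(2.4) = 49 − 8.08 − 8.5 + 5.064 = 37.484.
∂Q/∂I = −0.0034, so E_I = -0.0034·(2500/37.484) ≈ -0.23.
E_I < 0: inferior good.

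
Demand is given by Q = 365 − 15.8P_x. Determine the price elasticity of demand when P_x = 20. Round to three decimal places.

At P_x = 20, Q = 49.
dQ/dP_x = −15.8.
Point elasticity E = (dQ/dP_x)·(P_x/Q) = -15.8 × 20/49 ≈ -6.449.
|E| > 1, so demand is elastic at this price.

-6.449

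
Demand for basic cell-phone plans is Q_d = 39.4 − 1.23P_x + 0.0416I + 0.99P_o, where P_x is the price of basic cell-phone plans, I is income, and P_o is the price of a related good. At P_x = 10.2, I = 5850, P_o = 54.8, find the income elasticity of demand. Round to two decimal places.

Q_d = 39.4 − 1.23(10.2) + 0.0416(5850) + 0.99(54.8) = 39.4 − 12.546 + 243.36 + 54.252 = 324.466.
∂Q_d/∂I = +0.0416, so E_I = 0.0416·(5850/324.466) ≈ 0.75.
E_I ∈ (0,1): normal good (necessity).

0.75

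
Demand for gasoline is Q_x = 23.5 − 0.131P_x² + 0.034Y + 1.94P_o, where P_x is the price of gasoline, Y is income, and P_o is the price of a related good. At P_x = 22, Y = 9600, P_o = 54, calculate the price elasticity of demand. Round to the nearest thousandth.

-0.324

Q_x = 23.5 − 0.131(22)² + 0.034(9600) + 1.94(54) = 23.5 − 63.404 + 326.4 + 104.76 = 391.256.
∂Q_x/∂P_x = −2·0.131·P_x = -5.764, so E_p = -5.764·(22/391.256) ≈ -0.324.
|E_p| < 1: demand is inelastic.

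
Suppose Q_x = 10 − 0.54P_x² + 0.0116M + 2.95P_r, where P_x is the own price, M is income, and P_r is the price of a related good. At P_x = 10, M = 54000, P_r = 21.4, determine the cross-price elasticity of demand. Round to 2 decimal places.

0.10

At the given point, Q_x = 10 − 0.54(10)² + 0.0116(54000) + 2.95(21.4) = 10 − 54 + 626.4 + 63.13 = 645.53.
∂Q_x/∂P_r = +2.95, so E_xy = 2.95·(21.4/645.53) ≈ 0.10.
E_xy > 0: the goods are substitutes.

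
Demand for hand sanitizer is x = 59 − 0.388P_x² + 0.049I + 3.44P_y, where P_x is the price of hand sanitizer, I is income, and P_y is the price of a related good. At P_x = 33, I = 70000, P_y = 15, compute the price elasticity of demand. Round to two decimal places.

-0.27

Evaluating quantity at (P_x, I, P_y) gives x = 59 − 0.388(33)² + 0.049(70000) + 3.44(15) = 59 − 422.532 + 3430 + 51.6 = 3118.068.
∂x/∂P_x = −2·0.388·P_x = -25.608, so E_p = -25.608·(33/3118.068) ≈ -0.27.
|E_p| < 1: demand is inelastic.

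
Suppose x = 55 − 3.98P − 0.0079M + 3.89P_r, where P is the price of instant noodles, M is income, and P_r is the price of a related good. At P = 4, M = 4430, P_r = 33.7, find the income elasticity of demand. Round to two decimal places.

-0.26

Evaluating quantity at (P, M, P_r) gives x = 55 − 3.98(4) − 0.0079(4430) + 3.89(33.7) = 55 − 15.92 − 34.997 + 131.093 = 135.176.
∂x/∂M = −0.0079, so E_I = -0.0079·(4430/135.176) ≈ -0.26.
E_I < 0: inferior good.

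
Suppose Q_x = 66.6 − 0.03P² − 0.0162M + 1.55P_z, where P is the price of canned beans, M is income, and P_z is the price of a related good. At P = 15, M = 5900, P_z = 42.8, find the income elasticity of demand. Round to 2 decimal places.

-3.12

At the given point, Q_x = 66.6 − 0.03(15)² − 0.0162(5900) + 1.55(42.8) = 66.6 − 6.75 − 95.58 + 66.34 = 30.61.
∂Q_x/∂M = −0.0162, so E_I = -0.0162·(5900/30.61) ≈ -3.12.
E_I < 0: inferior good.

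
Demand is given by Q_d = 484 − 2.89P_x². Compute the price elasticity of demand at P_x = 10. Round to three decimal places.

-2.964

At P_x = 10, Q_d = 195.
dQ_d/dP_x = −2·2.89·P_x = −57.8.
Point elasticity E = (dQ_d/dP_x)·(P_x/Q_d) = -57.8 × 10/195 ≈ -2.964.
|E| > 1, so demand is elastic at this price.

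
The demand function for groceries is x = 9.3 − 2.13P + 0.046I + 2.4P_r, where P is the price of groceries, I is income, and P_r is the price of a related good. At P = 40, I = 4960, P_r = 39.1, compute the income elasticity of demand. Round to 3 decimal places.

At the given point, x = 9.3 − 2.13(40) + 0.046(4960) + 2.4(39.1) = 9.3 − 85.2 + 228.16 + 93.84 = 246.1.
∂x/∂I = +0.046, so E_I = 0.046·(4960/246.1) ≈ 0.927.
E_I ∈ (0,1): normal good (necessity).

0.927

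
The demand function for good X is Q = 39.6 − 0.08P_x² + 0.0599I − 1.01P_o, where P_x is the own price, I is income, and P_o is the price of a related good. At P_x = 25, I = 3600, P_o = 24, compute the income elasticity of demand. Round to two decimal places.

Substituting, Q = 39.6 − 0.08(25)² + 0.0599(3600) − 1.01(24) = 39.6 − 50 + 215.64 − 24.24 = 181.
∂Q/∂I = +0.0599, so E_I = 0.0599·(3600/181) ≈ 1.19.
E_I > 1: normal good (luxury).

1.19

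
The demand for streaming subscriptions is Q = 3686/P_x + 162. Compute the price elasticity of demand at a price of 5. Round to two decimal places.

At P_x = 5, Q = 899.2.
dQ/dP_x = −3686/P_x² = −147.44.
Point elasticity E = (dQ/dP_x)·(P_x/Q) = -147.44 × 5/899.2 ≈ -0.82.
|E| < 1, so demand is inelastic at this price.

-0.82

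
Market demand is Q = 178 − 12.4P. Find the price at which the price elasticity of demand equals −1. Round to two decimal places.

7.18

For linear demand Q = a − bP, E = −bP/(a − bP). |E| = 1 ⇒ bP = a − bP ⇒ P = a/(2b).
P = 178/(2·12.4) ≈ 7.18.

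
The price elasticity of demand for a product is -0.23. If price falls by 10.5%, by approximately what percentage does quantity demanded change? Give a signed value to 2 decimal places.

%ΔQ ≈ E × %ΔP = (-0.23) × (-10.5%) ≈ 2.42%.

2.42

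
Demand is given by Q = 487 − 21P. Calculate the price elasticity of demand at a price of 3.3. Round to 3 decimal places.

-0.166

At P = 3.3, Q = 417.7.
dQ/dP = −21.
Point elasticity E = (dQ/dP)·(P/Q) = -21 × 3.3/417.7 ≈ -0.166.
|E| < 1, so demand is inelastic at this price.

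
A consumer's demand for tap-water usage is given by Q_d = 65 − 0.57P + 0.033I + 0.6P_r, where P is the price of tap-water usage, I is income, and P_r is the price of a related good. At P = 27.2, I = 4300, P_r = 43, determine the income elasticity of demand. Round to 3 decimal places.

0.653

Substituting, Q_d = 65 − 0.57(27.2) + 0.033(4300) + 0.6(43) = 65 − 15.504 + 141.9 + 25.8 = 217.196.
∂Q_d/∂I = +0.033, so E_I = 0.033·(4300/217.196) ≈ 0.653.
E_I ∈ (0,1): normal good (necessity).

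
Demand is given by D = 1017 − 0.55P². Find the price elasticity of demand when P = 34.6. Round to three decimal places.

-3.673

At P = 34.6, D = 358.562.
dD/dP = −2·0.55·P = −38.06.
Point elasticity E = (dD/dP)·(P/D) = -38.06 × 34.6/358.562 ≈ -3.673.
|E| > 1, so demand is elastic at this price.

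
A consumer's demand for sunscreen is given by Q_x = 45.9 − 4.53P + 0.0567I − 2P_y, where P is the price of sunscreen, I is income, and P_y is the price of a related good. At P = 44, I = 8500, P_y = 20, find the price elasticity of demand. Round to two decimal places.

-0.69

First evaluate Q_x: 45.9 − 4.53(44) + 0.0567(8500) − 2(20) = 45.9 − 199.32 + 481.95 − 40 = 288.53.
∂Q_x/∂P = −4.53, so E_p = (−4.53)·(44/288.53) ≈ -0.69.
|E_p| < 1: demand is inelastic.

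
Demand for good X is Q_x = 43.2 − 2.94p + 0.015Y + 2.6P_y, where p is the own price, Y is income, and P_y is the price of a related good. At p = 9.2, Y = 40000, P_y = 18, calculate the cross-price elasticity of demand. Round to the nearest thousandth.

First evaluate Q_x: 43.2 − 2.94(9.2) + 0.015(40000) + 2.6(18) = 43.2 − 27.048 + 600 + 46.8 = 662.952.
∂Q_x/∂P_y = +2.6, so E_xy = 2.6·(18/662.952) ≈ 0.071.
E_xy > 0: the goods are substitutes.

0.071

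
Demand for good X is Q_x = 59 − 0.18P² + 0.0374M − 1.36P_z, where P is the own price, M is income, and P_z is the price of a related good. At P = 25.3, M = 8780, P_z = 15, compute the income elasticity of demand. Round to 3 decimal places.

1.304

Q_x = 59 − 0.18(25.3)² + 0.0374(8780) − 1.36(15) = 59 − 115.2162 + 328.372 − 20.4 = 251.7558.
∂Q_x/∂M = +0.0374, so E_I = 0.0374·(8780/251.7558) ≈ 1.304.
E_I > 1: normal good (luxury).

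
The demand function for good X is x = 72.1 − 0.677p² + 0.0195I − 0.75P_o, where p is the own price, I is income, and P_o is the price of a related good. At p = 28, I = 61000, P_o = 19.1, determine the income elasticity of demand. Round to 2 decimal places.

At the given point, x = 72.1 − 0.677(28)² + 0.0195(61000) − 0.75(19.1) = 72.1 − 530.768 + 1189.5 − 14.325 = 716.507.
∂x/∂I = +0.0195, so E_I = 0.0195·(61000/716.507) ≈ 1.66.
E_I > 1: normal good (luxury).

1.66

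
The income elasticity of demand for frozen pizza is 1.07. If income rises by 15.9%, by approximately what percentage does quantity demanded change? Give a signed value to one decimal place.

%ΔQ ≈ E × %ΔI = (1.07) × (15.9%) ≈ 17.0%.

17.0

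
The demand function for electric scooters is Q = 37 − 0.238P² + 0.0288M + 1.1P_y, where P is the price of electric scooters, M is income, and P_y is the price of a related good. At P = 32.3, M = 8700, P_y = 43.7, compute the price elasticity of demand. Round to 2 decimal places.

Q = 37 − 0.238(32.3)² + 0.0288(8700) + 1.1(43.7) = 37 − 248.303 + 250.56 + 48.07 = 87.327.
∂Q/∂P = −2·0.238·P = -15.3748, so E_p = -15.3748·(32.3/87.327) ≈ -5.69.
|E_p| > 1: demand is elastic.

-5.69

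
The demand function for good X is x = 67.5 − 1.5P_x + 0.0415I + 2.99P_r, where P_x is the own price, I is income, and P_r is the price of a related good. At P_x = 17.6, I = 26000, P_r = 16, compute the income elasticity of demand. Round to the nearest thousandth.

0.924

Evaluating quantity at (P_x, I, P_r) gives x = 67.5 − 1.5(17.6) + 0.0415(26000) + 2.99(16) = 67.5 − 26.4 + 1079 + 47.84 = 1167.94.
∂x/∂I = +0.0415, so E_I = 0.0415·(26000/1167.94) ≈ 0.924.
E_I ∈ (0,1): normal good (necessity).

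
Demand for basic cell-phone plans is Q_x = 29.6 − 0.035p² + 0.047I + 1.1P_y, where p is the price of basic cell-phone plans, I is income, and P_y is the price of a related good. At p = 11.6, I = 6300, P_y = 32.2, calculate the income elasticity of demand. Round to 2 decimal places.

0.83

Evaluating quantity at (p, I, P_y) gives Q_x = 29.6 − 0.035(11.6)² + 0.047(6300) + 1.1(32.2) = 29.6 − 4.7096 + 296.1 + 35.42 = 356.4104.
∂Q_x/∂I = +0.047, so E_I = 0.047·(6300/356.4104) ≈ 0.83.
E_I ∈ (0,1): normal good (necessity).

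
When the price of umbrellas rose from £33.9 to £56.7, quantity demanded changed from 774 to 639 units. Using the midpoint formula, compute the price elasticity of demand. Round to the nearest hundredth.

-0.38

%ΔQ = (639 − 774)/[(774 + 639)/2] = -135/706.5 ≈ -0.1911.
%ΔP = (56.7 − 33.9)/[(33.9 + 56.7)/2] = 22.8/45.3 ≈ 0.5033.
Arc elasticity E = %ΔQ/%ΔP ≈ -0.1911/0.5033 ≈ -0.38.
|E| < 1: demand is inelastic over this range.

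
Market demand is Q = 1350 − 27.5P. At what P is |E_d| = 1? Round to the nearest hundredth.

For linear demand Q = a − bP, E = −bP/(a − bP). |E| = 1 ⇒ bP = a − bP ⇒ P = a/(2b).
P = 1350/(2·27.5) ≈ 24.55.

24.55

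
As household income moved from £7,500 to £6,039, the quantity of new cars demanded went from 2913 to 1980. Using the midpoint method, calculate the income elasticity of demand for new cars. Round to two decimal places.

1.77

%ΔQ = (1980 − 2913)/[(2913+1980)/2] = -933/2446.5 ≈ -0.3814.
%ΔI = (6,039 − 7,500)/[(7,500+6,039)/2] = -1461/6769.5 ≈ -0.2158.
E_I = %ΔQ/%ΔI ≈ 1.77.
E_I > 1: normal good (luxury).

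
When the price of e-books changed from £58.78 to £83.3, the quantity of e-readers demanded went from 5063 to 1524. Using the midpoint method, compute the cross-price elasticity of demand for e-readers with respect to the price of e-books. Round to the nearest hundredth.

-3.11

%ΔQ_x = (1524 − 5063)/[(5063+1524)/2] = -3539/3293.5 ≈ -1.0745.
%ΔP_y = (83.3 − 58.78)/[(58.78+83.3)/2] ≈ 0.3452.
E_xy = -1.0745/0.3452 ≈ -3.11.
E_xy < 0, so e-readers and e-books are complements.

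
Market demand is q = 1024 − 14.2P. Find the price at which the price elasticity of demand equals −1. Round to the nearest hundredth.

For linear demand q = a − bP, E = −bP/(a − bP). |E| = 1 ⇒ bP = a − bP ⇒ P = a/(2b).
P = 1024/(2·14.2) ≈ 36.06.

36.06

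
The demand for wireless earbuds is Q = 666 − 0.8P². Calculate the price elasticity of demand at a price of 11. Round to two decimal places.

At P = 11, Q = 569.2.
dQ/dP = −2·0.8·P = −17.6.
Point elasticity E = (dQ/dP)·(P/Q) = -17.6 × 11/569.2 ≈ -0.34.
|E| < 1, so demand is inelastic at this price.

-0.34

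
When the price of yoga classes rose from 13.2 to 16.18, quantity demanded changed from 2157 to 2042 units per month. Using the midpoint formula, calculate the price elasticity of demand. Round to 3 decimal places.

%Δq = (2042 − 2157)/[(2157 + 2042)/2] = -115/2099.5 ≈ -0.0548.
%ΔP = (16.18 − 13.2)/[(13.2 + 16.18)/2] = 2.98/14.69 ≈ 0.2029.
Arc elasticity E = %Δq/%ΔP ≈ -0.0548/0.2029 ≈ -0.270.
|E| < 1: demand is inelastic over this range.

-0.270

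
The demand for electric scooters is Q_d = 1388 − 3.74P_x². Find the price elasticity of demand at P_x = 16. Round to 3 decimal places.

-4.447

At P_x = 16, Q_d = 430.56.
dQ_d/dP_x = −2·3.74·P_x = −119.68.
Point elasticity E = (dQ_d/dP_x)·(P_x/Q_d) = -119.68 × 16/430.56 ≈ -4.447.
|E| > 1, so demand is elastic at this price.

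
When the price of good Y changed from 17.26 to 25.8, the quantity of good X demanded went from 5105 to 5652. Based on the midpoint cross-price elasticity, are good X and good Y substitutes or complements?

substitutes

%ΔQ_x = (5652 − 5105)/[(5105+5652)/2] = 547/5378.5 ≈ 0.1017.
%ΔP_y = (25.8 − 17.26)/[(17.26+25.8)/2] ≈ 0.3967.
E_xy = 0.1017/0.3967 ≈ 0.256.
E_xy > 0, so the goods are substitutes.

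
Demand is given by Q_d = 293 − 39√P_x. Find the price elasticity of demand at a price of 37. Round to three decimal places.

At P_x = 37, Q_d = 55.7723.
dQ_d/dP_x = −39/(2√P_x) = −39/(2·6.0828).
Point elasticity E = (dQ_d/dP_x)·(P_x/Q_d) = -3.2058 × 37/55.7723 ≈ -2.127.
|E| > 1, so demand is elastic at this price.

-2.127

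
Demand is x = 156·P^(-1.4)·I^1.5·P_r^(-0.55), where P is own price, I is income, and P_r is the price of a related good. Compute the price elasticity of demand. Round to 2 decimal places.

For a Cobb–Douglas (constant-elasticity) form x = A·P^α·…, the elasticity with respect to P equals the exponent α at every point.
Here the exponent on P is -1.4, so the price elasticity of demand is -1.40.

-1.40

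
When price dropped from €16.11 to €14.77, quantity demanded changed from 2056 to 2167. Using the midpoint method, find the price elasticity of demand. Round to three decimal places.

%ΔQ = (2167 − 2056)/[(2056 + 2167)/2] = 111/2111.5 ≈ 0.0526.
%ΔP = (14.77 − 16.11)/[(16.11 + 14.77)/2] = -1.34/15.44 ≈ -0.0868.
Arc elasticity E = %ΔQ/%ΔP ≈ 0.0526/-0.0868 ≈ -0.606.
|E| < 1: demand is inelastic over this range.

-0.606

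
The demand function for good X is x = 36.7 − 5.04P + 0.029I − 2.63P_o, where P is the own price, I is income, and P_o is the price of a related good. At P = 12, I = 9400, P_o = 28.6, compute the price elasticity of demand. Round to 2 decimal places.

Substituting, x = 36.7 − 5.04(12) + 0.029(9400) − 2.63(28.6) = 36.7 − 60.48 + 272.6 − 75.218 = 173.602.
∂x/∂P = −5.04, so E_p = (−5.04)·(12/173.602) ≈ -0.35.
|E_p| < 1: demand is inelastic.

-0.35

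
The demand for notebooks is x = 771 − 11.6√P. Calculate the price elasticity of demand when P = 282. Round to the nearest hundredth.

-0.17

At P = 282, x = 576.2029.
dx/dP = −11.6/(2√P) = −11.6/(2·16.7929).
Point elasticity E = (dx/dP)·(P/x) = -0.3454 × 282/576.2029 ≈ -0.17.
|E| < 1, so demand is inelastic at this price.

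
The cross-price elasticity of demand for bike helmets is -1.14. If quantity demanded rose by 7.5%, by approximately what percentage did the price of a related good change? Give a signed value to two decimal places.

%ΔQ ≈ E × %ΔP_y ⇒ %ΔP_y = %ΔQ / E = (7.5%)/(-1.14) ≈ -6.58%.

-6.58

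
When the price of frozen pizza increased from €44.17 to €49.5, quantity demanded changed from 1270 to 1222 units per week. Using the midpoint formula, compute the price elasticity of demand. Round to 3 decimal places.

%Δq = (1222 − 1270)/[(1270 + 1222)/2] = -48/1246 ≈ -0.0385.
%Δp = (49.5 − 44.17)/[(44.17 + 49.5)/2] = 5.33/46.835 ≈ 0.1138.
Arc elasticity E = %Δq/%Δp ≈ -0.0385/0.1138 ≈ -0.339.
|E| < 1: demand is inelastic over this range.

-0.339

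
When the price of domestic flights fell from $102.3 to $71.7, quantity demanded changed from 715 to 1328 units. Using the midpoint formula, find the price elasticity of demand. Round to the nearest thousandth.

-1.706

%Δq = (1328 − 715)/[(715 + 1328)/2] = 613/1021.5 ≈ 0.6001.
%Δp = (71.7 − 102.3)/[(102.3 + 71.7)/2] = -30.6/87 ≈ -0.3517.
Arc elasticity E = %Δq/%Δp ≈ 0.6001/-0.3517 ≈ -1.706.
|E| > 1: demand is elastic over this range.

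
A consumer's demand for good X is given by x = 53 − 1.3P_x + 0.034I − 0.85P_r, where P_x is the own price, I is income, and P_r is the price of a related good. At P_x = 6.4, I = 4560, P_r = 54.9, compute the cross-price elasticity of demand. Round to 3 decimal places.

At the given point, x = 53 − 1.3(6.4) + 0.034(4560) − 0.85(54.9) = 53 − 8.32 + 155.04 − 46.665 = 153.055.
∂x/∂P_r = −0.85, so E_xy = -0.85·(54.9/153.055) ≈ -0.305.
E_xy < 0: the goods are complements.

-0.305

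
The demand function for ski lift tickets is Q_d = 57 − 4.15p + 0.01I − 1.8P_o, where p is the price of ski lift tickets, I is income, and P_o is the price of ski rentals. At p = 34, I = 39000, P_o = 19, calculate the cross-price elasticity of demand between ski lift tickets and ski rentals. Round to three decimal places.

-0.126

Q_d = 57 − 4.15(34) + 0.01(39000) − 1.8(19) = 57 − 141.1 + 390 − 34.2 = 271.7.
∂Q_d/∂P_o = −1.8, so E_xy = -1.8·(19/271.7) ≈ -0.126.
E_xy < 0: the goods are complements.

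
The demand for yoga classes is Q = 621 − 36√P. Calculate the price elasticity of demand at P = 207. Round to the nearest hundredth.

At P = 207, Q = 103.0502.
dQ/dP = −36/(2√P) = −36/(2·14.3875).
Point elasticity E = (dQ/dP)·(P/Q) = -1.2511 × 207/103.0502 ≈ -2.51.
|E| > 1, so demand is elastic at this price.

-2.51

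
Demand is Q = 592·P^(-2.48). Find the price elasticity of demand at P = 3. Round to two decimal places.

For a Cobb–Douglas (constant-elasticity) form Q = A·P^α·…, the elasticity with respect to P equals the exponent α at every point.
Here the exponent on P is -2.48, so the price elasticity of demand is -2.48.

-2.48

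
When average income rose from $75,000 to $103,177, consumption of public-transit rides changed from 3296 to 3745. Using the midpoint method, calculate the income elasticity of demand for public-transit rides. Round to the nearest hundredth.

%ΔQ = (3745 − 3296)/[(3296+3745)/2] = 449/3520.5 ≈ 0.1275.
%ΔI = (103,177 − 75,000)/[(75,000+103,177)/2] = 28177/89088.5 ≈ 0.3163.
E_I = %ΔQ/%ΔI ≈ 0.40.
E_I ∈ (0,1): normal good (necessity).

0.40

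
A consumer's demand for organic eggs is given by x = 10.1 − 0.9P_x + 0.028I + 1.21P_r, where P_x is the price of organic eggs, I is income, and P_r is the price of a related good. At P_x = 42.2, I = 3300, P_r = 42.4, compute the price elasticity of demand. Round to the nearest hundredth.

-0.33

x = 10.1 − 0.9(42.2) + 0.028(3300) + 1.21(42.4) = 10.1 − 37.98 + 92.4 + 51.304 = 115.824.
∂x/∂P_x = −0.9, so E_p = (−0.9)·(42.2/115.824) ≈ -0.33.
|E_p| < 1: demand is inelastic.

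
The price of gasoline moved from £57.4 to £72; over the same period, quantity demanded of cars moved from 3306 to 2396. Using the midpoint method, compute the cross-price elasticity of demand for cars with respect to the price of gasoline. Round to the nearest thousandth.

%ΔQ_x = (2396 − 3306)/[(3306+2396)/2] = -910/2851 ≈ -0.3192.
%ΔP_y = (72 − 57.4)/[(57.4+72)/2] ≈ 0.2257.
E_xy = -0.3192/0.2257 ≈ -1.414.
E_xy < 0, so cars and gasoline are complements.

-1.414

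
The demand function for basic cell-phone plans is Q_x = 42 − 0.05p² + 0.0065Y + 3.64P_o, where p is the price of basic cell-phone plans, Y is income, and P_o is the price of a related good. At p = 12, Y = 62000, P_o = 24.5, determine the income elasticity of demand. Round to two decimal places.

0.76

Substituting, Q_x = 42 − 0.05(12)² + 0.0065(62000) + 3.64(24.5) = 42 − 7.2 + 403 + 89.18 = 526.98.
∂Q_x/∂Y = +0.0065, so E_I = 0.0065·(62000/526.98) ≈ 0.76.
E_I ∈ (0,1): normal good (necessity).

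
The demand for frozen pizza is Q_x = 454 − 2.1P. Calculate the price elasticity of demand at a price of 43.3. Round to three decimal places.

-0.250

At P = 43.3, Q_x = 363.07.
dQ_x/dP = −2.1.
Point elasticity E = (dQ_x/dP)·(P/Q_x) = -2.1 × 43.3/363.07 ≈ -0.250.
|E| < 1, so demand is inelastic at this price.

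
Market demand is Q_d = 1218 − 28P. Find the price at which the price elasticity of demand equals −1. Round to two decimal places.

21.75

For linear demand Q_d = a − bP, E = −bP/(a − bP). |E| = 1 ⇒ bP = a − bP ⇒ P = a/(2b).
P = 1218/(2·28) = 21.75.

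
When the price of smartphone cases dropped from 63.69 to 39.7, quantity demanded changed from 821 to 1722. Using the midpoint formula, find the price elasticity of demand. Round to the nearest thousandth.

-1.527

%ΔQ = (1722 − 821)/[(821 + 1722)/2] = 901/1271.5 ≈ 0.7086.
%Δp = (39.7 − 63.69)/[(63.69 + 39.7)/2] = -23.99/51.695 ≈ -0.4641.
Arc elasticity E = %ΔQ/%Δp ≈ 0.7086/-0.4641 ≈ -1.527.
|E| > 1: demand is elastic over this range.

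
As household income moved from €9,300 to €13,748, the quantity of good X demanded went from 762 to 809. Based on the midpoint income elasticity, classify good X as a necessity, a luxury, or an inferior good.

%ΔQ = (809 − 762)/[(762+809)/2] = 47/785.5 ≈ 0.0598.
%ΔY = (13,748 − 9,300)/[(9,300+13,748)/2] = 4448/11524 ≈ 0.3860.
E_I = %ΔQ/%ΔY ≈ 0.155.
E_I ∈ (0,1): normal good (necessity).

necessity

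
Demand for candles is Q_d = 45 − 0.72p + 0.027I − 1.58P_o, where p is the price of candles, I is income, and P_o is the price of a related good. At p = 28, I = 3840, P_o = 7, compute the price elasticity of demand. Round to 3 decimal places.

First evaluate Q_d: 45 − 0.72(28) + 0.027(3840) − 1.58(7) = 45 − 20.16 + 103.68 − 11.06 = 117.46.
∂Q_d/∂p = −0.72, so E_p = (−0.72)·(28/117.46) ≈ -0.172.
|E_p| < 1: demand is inelastic.

-0.172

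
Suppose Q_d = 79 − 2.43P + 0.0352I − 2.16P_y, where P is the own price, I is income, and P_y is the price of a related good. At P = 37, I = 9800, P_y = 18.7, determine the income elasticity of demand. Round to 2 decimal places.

1.17

At the given point, Q_d = 79 − 2.43(37) + 0.0352(9800) − 2.16(18.7) = 79 − 89.91 + 344.96 − 40.392 = 293.658.
∂Q_d/∂I = +0.0352, so E_I = 0.0352·(9800/293.658) ≈ 1.17.
E_I > 1: normal good (luxury).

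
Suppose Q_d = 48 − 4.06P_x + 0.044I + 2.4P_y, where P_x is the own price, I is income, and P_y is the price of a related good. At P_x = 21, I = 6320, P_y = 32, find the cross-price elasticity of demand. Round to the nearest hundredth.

0.24

At the given point, Q_d = 48 − 4.06(21) + 0.044(6320) + 2.4(32) = 48 − 85.26 + 278.08 + 76.8 = 317.62.
∂Q_d/∂P_y = +2.4, so E_xy = 2.4·(32/317.62) ≈ 0.24.
E_xy > 0: the goods are substitutes.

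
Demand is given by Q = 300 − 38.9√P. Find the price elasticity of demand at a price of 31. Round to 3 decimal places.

At P = 31, Q = 83.414.
dQ/dP = −38.9/(2√P) = −38.9/(2·5.5678).
Point elasticity E = (dQ/dP)·(P/Q) = -3.4933 × 31/83.414 ≈ -1.298.
|E| > 1, so demand is elastic at this price.

-1.298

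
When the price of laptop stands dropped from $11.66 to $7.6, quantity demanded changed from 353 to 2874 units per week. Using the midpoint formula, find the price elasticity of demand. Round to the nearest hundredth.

%ΔQ = (2874 − 353)/[(353 + 2874)/2] = 2521/1613.5 ≈ 1.5624.
%Δp = (7.6 − 11.66)/[(11.66 + 7.6)/2] = -4.06/9.63 ≈ -0.4216.
Arc elasticity E = %ΔQ/%Δp ≈ 1.5624/-0.4216 ≈ -3.71.
|E| > 1: demand is elastic over this range.

-3.71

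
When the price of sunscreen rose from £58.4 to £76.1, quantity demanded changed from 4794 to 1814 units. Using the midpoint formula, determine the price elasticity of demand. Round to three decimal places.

-3.427

%Δq = (1814 − 4794)/[(4794 + 1814)/2] = -2980/3304 ≈ -0.9019.
%ΔP = (76.1 − 58.4)/[(58.4 + 76.1)/2] = 17.7/67.25 ≈ 0.2632.
Arc elasticity E = %Δq/%ΔP ≈ -0.9019/0.2632 ≈ -3.427.
|E| > 1: demand is elastic over this range.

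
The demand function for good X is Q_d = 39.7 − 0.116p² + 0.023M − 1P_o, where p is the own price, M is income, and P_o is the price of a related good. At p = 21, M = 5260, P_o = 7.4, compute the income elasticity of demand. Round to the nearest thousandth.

At the given point, Q_d = 39.7 − 0.116(21)² + 0.023(5260) − 1(7.4) = 39.7 − 51.156 + 120.98 − 7.4 = 102.124.
∂Q_d/∂M = +0.023, so E_I = 0.023·(5260/102.124) ≈ 1.185.
E_I > 1: normal good (luxury).

1.185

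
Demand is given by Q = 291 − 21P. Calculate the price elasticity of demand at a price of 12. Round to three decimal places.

-6.462

At P = 12, Q = 39.
dQ/dP = −21.
Point elasticity E = (dQ/dP)·(P/Q) = -21 × 12/39 ≈ -6.462.
|E| > 1, so demand is elastic at this price.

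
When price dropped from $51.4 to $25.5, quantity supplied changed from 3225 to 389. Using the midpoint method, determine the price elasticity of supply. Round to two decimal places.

2.33

%ΔQ = (389 − 3225)/[(3225 + 389)/2] = -2836/1807 ≈ -1.5695.
%ΔP = (25.5 − 51.4)/[(51.4 + 25.5)/2] = -25.9/38.45 ≈ -0.6736.
Arc elasticity E = %ΔQ/%ΔP ≈ -1.5695/-0.6736 ≈ 2.33.
|E| > 1: supply is elastic over this range.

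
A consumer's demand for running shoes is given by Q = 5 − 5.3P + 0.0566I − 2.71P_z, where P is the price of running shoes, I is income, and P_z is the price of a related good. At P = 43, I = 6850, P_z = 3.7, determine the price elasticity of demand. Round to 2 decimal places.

-1.47

At the given point, Q = 5 − 5.3(43) + 0.0566(6850) − 2.71(3.7) = 5 − 227.9 + 387.71 − 10.027 = 154.783.
∂Q/∂P = −5.3, so E_p = (−5.3)·(43/154.783) ≈ -1.47.
|E_p| > 1: demand is elastic.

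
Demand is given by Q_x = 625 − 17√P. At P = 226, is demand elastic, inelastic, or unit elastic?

At P = 226, Q_x = 369.434.
dQ_x/dP = −17/(2√P) = −17/(2·15.0333).
Point elasticity E = (dQ_x/dP)·(P/Q_x) = -0.5654 × 226/369.434 ≈ -0.346.
|E| ≈ 0.346 < 1, so demand is inelastic.

inelastic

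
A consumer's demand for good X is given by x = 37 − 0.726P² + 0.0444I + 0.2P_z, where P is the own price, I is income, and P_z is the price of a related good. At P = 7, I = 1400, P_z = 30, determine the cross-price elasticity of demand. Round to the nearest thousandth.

0.086

First evaluate x: 37 − 0.726(7)² + 0.0444(1400) + 0.2(30) = 37 − 35.574 + 62.16 + 6 = 69.586.
∂x/∂P_z = +0.2, so E_xy = 0.2·(30/69.586) ≈ 0.086.
E_xy > 0: the goods are substitutes.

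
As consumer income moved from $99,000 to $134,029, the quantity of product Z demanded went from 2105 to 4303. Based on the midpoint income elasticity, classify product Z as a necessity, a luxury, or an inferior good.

%ΔQ = (4303 − 2105)/[(2105+4303)/2] = 2198/3204 ≈ 0.6860.
%ΔM = (134,029 − 99,000)/[(99,000+134,029)/2] = 35029/116514.5 ≈ 0.3006.
E_I = %ΔQ/%ΔM ≈ 2.282.
E_I > 1: normal good (luxury).

luxury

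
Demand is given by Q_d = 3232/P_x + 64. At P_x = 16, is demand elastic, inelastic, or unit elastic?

inelastic

At P_x = 16, Q_d = 266.
dQ_d/dP_x = −3232/P_x² = −12.625.
Point elasticity E = (dQ_d/dP_x)·(P_x/Q_d) = -12.625 × 16/266 ≈ -0.759.
|E| ≈ 0.759 < 1, so demand is inelastic.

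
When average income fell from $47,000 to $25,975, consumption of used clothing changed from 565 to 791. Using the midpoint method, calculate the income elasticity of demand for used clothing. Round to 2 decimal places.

-0.58

%ΔQ = (791 − 565)/[(565+791)/2] = 226/678 ≈ 0.3333.
%ΔY = (25,975 − 47,000)/[(47,000+25,975)/2] = -21025/36487.5 ≈ -0.5762.
E_I = %ΔQ/%ΔY ≈ -0.58.
E_I < 0: inferior good.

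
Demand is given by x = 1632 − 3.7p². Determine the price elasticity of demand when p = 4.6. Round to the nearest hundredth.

At p = 4.6, x = 1553.708.
dx/dp = −2·3.7·p = −34.04.
Point elasticity E = (dx/dp)·(p/x) = -34.04 × 4.6/1553.708 ≈ -0.10.
|E| < 1, so demand is inelastic at this price.

-0.10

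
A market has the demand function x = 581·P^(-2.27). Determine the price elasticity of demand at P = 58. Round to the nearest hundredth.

-2.27

For a Cobb–Douglas (constant-elasticity) form x = A·P^α·…, the elasticity with respect to P equals the exponent α at every point.
Here the exponent on P is -2.27, so the price elasticity of demand is -2.27.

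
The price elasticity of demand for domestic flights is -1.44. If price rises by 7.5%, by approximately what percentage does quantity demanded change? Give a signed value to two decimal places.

-10.80

%ΔQ ≈ E × %ΔP = (-1.44) × (7.5%) = -10.80%.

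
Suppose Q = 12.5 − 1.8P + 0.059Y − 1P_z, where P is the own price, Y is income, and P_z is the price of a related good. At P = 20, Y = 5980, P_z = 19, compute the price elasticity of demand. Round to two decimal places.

-0.12

First evaluate Q: 12.5 − 1.8(20) + 0.059(5980) − 1(19) = 12.5 − 36 + 352.82 − 19 = 310.32.
∂Q/∂P = −1.8, so E_p = (−1.8)·(20/310.32) ≈ -0.12.
|E_p| < 1: demand is inelastic.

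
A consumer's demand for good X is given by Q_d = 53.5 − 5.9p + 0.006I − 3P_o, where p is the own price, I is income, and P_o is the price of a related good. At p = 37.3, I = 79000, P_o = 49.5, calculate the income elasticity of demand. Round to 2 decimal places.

2.98

Substituting, Q_d = 53.5 − 5.9(37.3) + 0.006(79000) − 3(49.5) = 53.5 − 220.07 + 474 − 148.5 = 158.93.
∂Q_d/∂I = +0.006, so E_I = 0.006·(79000/158.93) ≈ 2.98.
E_I > 1: normal good (luxury).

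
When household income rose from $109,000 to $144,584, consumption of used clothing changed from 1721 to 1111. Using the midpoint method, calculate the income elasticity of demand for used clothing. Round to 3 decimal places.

%ΔQ = (1111 − 1721)/[(1721+1111)/2] = -610/1416 ≈ -0.4308.
%ΔM = (144,584 − 109,000)/[(109,000+144,584)/2] = 35584/126792 ≈ 0.2806.
E_I = %ΔQ/%ΔM ≈ -1.535.
E_I < 0: inferior good.

-1.535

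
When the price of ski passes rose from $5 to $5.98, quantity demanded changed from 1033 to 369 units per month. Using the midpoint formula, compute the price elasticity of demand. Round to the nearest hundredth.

%ΔQ = (369 − 1033)/[(1033 + 369)/2] = -664/701 ≈ -0.9472.
%ΔP = (5.98 − 5)/[(5 + 5.98)/2] = 0.98/5.49 ≈ 0.1785.
Arc elasticity E = %ΔQ/%ΔP ≈ -0.9472/0.1785 ≈ -5.31.
|E| > 1: demand is elastic over this range.

-5.31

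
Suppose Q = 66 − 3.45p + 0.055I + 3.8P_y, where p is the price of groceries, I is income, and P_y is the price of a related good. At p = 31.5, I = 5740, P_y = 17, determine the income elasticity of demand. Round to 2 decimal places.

0.94

Substituting, Q = 66 − 3.45(31.5) + 0.055(5740) + 3.8(17) = 66 − 108.675 + 315.7 + 64.6 = 337.625.
∂Q/∂I = +0.055, so E_I = 0.055·(5740/337.625) ≈ 0.94.
E_I ∈ (0,1): normal good (necessity).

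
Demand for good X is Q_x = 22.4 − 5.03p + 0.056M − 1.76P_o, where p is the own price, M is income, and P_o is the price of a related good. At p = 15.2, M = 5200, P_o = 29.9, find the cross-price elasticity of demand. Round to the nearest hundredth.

At the given point, Q_x = 22.4 − 5.03(15.2) + 0.056(5200) − 1.76(29.9) = 22.4 − 76.456 + 291.2 − 52.624 = 184.52.
∂Q_x/∂P_o = −1.76, so E_xy = -1.76·(29.9/184.52) ≈ -0.29.
E_xy < 0: the goods are complements.

-0.29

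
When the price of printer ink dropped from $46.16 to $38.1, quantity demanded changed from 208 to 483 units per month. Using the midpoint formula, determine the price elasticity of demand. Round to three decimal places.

%ΔQ = (483 − 208)/[(208 + 483)/2] = 275/345.5 ≈ 0.7959.
%Δp = (38.1 − 46.16)/[(46.16 + 38.1)/2] = -8.06/42.13 ≈ -0.1913.
Arc elasticity E = %ΔQ/%Δp ≈ 0.7959/-0.1913 ≈ -4.160.
|E| > 1: demand is elastic over this range.

-4.160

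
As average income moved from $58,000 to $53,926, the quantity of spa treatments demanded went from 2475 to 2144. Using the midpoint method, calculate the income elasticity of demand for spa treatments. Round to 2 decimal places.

%ΔQ = (2144 − 2475)/[(2475+2144)/2] = -331/2309.5 ≈ -0.1433.
%ΔM = (53,926 − 58,000)/[(58,000+53,926)/2] = -4074/55963 ≈ -0.0728.
E_I = %ΔQ/%ΔM ≈ 1.97.
E_I > 1: normal good (luxury).

1.97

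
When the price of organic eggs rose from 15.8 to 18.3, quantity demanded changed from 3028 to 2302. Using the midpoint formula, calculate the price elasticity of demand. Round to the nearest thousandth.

-1.858

%Δq = (2302 − 3028)/[(3028 + 2302)/2] = -726/2665 ≈ -0.2724.
%ΔP = (18.3 − 15.8)/[(15.8 + 18.3)/2] = 2.5/17.05 ≈ 0.1466.
Arc elasticity E = %Δq/%ΔP ≈ -0.2724/0.1466 ≈ -1.858.
|E| > 1: demand is elastic over this range.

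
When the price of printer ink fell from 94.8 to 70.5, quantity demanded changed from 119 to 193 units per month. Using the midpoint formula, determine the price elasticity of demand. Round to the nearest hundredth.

%Δq = (193 − 119)/[(119 + 193)/2] = 74/156 ≈ 0.4744.
%Δp = (70.5 − 94.8)/[(94.8 + 70.5)/2] = -24.3/82.65 ≈ -0.2940.
Arc elasticity E = %Δq/%Δp ≈ 0.4744/-0.2940 ≈ -1.61.
|E| > 1: demand is elastic over this range.

-1.61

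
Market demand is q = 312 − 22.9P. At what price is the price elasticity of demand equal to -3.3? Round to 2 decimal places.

Set −bP/(a − bP) = −3.3 ⇒ bP = 3.3(a − bP) ⇒ bP(1+3.3) = 3.3·a.
P = 3.3·312/(22.9·4.3) ≈ 10.46.

10.46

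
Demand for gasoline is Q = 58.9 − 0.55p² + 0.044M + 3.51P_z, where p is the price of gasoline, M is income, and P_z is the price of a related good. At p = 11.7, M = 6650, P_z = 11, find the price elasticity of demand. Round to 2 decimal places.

First evaluate Q: 58.9 − 0.55(11.7)² + 0.044(6650) + 3.51(11) = 58.9 − 75.2895 + 292.6 + 38.61 = 314.8205.
∂Q/∂p = −2·0.55·p = -12.87, so E_p = -12.87·(11.7/314.8205) ≈ -0.48.
|E_p| < 1: demand is inelastic.

-0.48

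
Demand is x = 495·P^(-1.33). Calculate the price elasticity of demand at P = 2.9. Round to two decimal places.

For a Cobb–Douglas (constant-elasticity) form x = A·P^α·…, the elasticity with respect to P equals the exponent α at every point.
Here the exponent on P is -1.33, so the price elasticity of demand is -1.33.

-1.33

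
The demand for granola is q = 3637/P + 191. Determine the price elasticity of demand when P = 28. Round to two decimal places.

-0.40

At P = 28, q = 320.8929.
dq/dP = −3637/P² = −4.639.
Point elasticity E = (dq/dP)·(P/q) = -4.639 × 28/320.8929 ≈ -0.40.
|E| < 1, so demand is inelastic at this price.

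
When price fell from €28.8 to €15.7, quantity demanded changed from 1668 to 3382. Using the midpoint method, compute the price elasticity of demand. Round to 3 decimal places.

%Δq = (3382 − 1668)/[(1668 + 3382)/2] = 1714/2525 ≈ 0.6788.
%Δp = (15.7 − 28.8)/[(28.8 + 15.7)/2] = -13.1/22.25 ≈ -0.5888.
Arc elasticity E = %Δq/%Δp ≈ 0.6788/-0.5888 ≈ -1.153.
|E| > 1: demand is elastic over this range.

-1.153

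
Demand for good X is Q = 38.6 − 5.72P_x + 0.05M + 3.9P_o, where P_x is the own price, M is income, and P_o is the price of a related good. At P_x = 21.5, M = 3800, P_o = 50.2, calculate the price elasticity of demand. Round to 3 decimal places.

-0.408

Evaluating quantity at (P_x, M, P_o) gives Q = 38.6 − 5.72(21.5) + 0.05(3800) + 3.9(50.2) = 38.6 − 122.98 + 190 + 195.78 = 301.4.
∂Q/∂P_x = −5.72, so E_p = (−5.72)·(21.5/301.4) ≈ -0.408.
|E_p| < 1: demand is inelastic.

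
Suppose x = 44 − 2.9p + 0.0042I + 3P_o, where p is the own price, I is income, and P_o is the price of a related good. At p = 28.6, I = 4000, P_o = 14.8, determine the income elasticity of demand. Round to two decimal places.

Substituting, x = 44 − 2.9(28.6) + 0.0042(4000) + 3(14.8) = 44 − 82.94 + 16.8 + 44.4 = 22.26.
∂x/∂I = +0.0042, so E_I = 0.0042·(4000/22.26) ≈ 0.75.
E_I ∈ (0,1): normal good (necessity).

0.75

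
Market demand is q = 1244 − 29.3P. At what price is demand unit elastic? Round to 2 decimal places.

For linear demand q = a − bP, E = −bP/(a − bP). |E| = 1 ⇒ bP = a − bP ⇒ P = a/(2b).
P = 1244/(2·29.3) ≈ 21.23.

21.23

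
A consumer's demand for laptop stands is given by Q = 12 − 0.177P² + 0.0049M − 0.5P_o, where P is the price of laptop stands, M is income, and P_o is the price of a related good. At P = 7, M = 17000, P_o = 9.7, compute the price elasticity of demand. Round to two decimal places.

First evaluate Q: 12 − 0.177(7)² + 0.0049(17000) − 0.5(9.7) = 12 − 8.673 + 83.3 − 4.85 = 81.777.
∂Q/∂P = −2·0.177·P = -2.478, so E_p = -2.478·(7/81.777) ≈ -0.21.
|E_p| < 1: demand is inelastic.

-0.21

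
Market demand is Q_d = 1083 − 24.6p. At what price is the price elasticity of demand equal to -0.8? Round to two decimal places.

Set −bp/(a − bp) = −0.8 ⇒ bp = 0.8(a − bp) ⇒ bp(1+0.8) = 0.8·a.
p = 0.8·1083/(24.6·1.8) ≈ 19.57.

19.57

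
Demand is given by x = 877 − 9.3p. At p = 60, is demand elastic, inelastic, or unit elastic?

At p = 60, x = 319.
dx/dp = −9.3.
Point elasticity E = (dx/dp)·(p/x) = -9.3 × 60/319 ≈ -1.749.
|E| ≈ 1.749 > 1, so demand is elastic.

elastic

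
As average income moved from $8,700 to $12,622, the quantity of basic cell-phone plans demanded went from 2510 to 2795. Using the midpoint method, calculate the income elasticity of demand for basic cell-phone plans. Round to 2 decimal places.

0.29

%ΔQ = (2795 − 2510)/[(2510+2795)/2] = 285/2652.5 ≈ 0.1074.
%ΔI = (12,622 − 8,700)/[(8,700+12,622)/2] = 3922/10661 ≈ 0.3679.
E_I = %ΔQ/%ΔI ≈ 0.29.
E_I ∈ (0,1): normal good (necessity).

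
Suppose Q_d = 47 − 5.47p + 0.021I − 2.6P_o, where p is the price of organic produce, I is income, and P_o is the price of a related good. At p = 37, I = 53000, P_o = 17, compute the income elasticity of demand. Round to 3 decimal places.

At the given point, Q_d = 47 − 5.47(37) + 0.021(53000) − 2.6(17) = 47 − 202.39 + 1113 − 44.2 = 913.41.
∂Q_d/∂I = +0.021, so E_I = 0.021·(53000/913.41) ≈ 1.219.
E_I > 1: normal good (luxury).

1.219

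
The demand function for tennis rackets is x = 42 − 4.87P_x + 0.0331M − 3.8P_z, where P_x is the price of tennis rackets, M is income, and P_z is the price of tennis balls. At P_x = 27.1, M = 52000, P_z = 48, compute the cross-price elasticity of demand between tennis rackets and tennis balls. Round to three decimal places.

First evaluate x: 42 − 4.87(27.1) + 0.0331(52000) − 3.8(48) = 42 − 131.977 + 1721.2 − 182.4 = 1448.823.
∂x/∂P_z = −3.8, so E_xy = -3.8·(48/1448.823) ≈ -0.126.
E_xy < 0: the goods are complements.

-0.126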